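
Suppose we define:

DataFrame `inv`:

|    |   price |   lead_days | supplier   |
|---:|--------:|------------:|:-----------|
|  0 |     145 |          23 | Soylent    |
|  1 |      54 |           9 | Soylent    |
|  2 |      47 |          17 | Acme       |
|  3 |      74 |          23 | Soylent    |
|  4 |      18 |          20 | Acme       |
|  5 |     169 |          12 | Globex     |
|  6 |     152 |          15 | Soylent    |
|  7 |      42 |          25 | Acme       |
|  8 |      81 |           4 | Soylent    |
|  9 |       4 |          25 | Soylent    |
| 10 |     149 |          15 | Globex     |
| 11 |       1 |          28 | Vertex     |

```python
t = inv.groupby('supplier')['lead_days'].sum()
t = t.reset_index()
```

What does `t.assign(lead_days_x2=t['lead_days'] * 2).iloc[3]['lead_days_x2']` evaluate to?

group by supplier, sum of lead_days:
supplier
Acme       62
Globex     27
Soylent    99
Vertex     28
Name: lead_days, dtype: int64
reset_index():
  supplier  lead_days
0     Acme         62
1   Globex         27
2  Soylent         99
3   Vertex         28
add column lead_days_x2 = t['lead_days'] * 2:
  supplier  lead_days  lead_days_x2
0     Acme         62           124
1   Globex         27            54
2  Soylent         99           198
3   Vertex         28            56

56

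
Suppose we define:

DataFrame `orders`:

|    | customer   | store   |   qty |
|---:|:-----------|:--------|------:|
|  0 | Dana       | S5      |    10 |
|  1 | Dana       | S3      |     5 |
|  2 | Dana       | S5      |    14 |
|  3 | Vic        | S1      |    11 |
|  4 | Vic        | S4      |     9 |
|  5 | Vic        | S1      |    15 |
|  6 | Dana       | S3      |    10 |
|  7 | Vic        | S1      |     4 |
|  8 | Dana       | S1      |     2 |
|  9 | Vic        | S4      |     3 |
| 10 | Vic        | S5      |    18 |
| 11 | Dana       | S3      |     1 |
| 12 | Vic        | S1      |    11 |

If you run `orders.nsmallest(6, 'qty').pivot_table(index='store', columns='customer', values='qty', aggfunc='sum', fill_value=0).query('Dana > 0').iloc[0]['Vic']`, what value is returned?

4

take 6 rows with smallest qty:
   customer store  qty
11     Dana    S3    1
8      Dana    S1    2
9       Vic    S4    3
7       Vic    S1    4
1      Dana    S3    5
4       Vic    S4    9
pivot: rows=store, cols=customer, sum(qty):
customer  Dana  Vic
store              
S1           2    4
S3           6    0
S4           0   12
filter rows where Dana > 0:
customer  Dana  Vic
store              
S1           2    4
S3           6    0
Hence 4.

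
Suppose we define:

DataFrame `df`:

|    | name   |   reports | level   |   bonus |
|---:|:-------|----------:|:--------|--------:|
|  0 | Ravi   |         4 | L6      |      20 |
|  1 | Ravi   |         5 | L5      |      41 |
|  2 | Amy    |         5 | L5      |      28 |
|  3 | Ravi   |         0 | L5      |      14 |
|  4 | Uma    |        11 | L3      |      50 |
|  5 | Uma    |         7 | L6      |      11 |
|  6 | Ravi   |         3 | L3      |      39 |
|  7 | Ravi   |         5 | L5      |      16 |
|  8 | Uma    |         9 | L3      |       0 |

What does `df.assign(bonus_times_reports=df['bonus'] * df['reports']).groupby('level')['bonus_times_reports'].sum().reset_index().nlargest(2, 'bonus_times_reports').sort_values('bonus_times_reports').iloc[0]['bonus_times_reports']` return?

add column bonus_times_reports = df['bonus'] * df['reports']:
   name  reports level  bonus  bonus_times_reports
0  Ravi        4    L6     20                   80
1  Ravi        5    L5     41                  205
2   Amy        5    L5     28                  140
3  Ravi        0    L5     14                    0
4   Uma       11    L3     50                  550
5   Uma        7    L6     11                   77
6  Ravi        3    L3     39                  117
7  Ravi        5    L5     16                   80
8   Uma        9    L3      0                    0
group by level, sum of bonus_times_reports:
level
L3    667
L5    425
L6    157
Name: bonus_times_reports, dtype: int64
reset_index():
  level  bonus_times_reports
0    L3                  667
1    L5                  425
2    L6                  157
take 2 rows with largest bonus_times_reports:
  level  bonus_times_reports
0    L3                  667
1    L5                  425
sort by bonus_times_reports:
  level  bonus_times_reports
1    L5                  425
0    L3                  667
Hence 425.

425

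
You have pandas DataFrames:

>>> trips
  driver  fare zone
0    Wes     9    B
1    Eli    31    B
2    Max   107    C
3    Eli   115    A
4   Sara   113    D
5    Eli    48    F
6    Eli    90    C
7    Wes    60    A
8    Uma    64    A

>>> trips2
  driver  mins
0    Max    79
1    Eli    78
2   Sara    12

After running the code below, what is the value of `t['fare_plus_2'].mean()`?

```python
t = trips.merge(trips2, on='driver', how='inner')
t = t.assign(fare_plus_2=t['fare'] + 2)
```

86.0

merge on 'driver' (how='inner') → 6 rows:
  driver  fare zone  mins
0    Eli    31    B    78
1    Max   107    C    79
2    Eli   115    A    78
3   Sara   113    D    12
4    Eli    48    F    78
5    Eli    90    C    78
add column fare_plus_2 = t['fare'] + 2:
  driver  fare zone  mins  fare_plus_2
0    Eli    31    B    78           33
1    Max   107    C    79          109
2    Eli   115    A    78          117
3   Sara   113    D    12          115
4    Eli    48    F    78           50
5    Eli    90    C    78           92
Reading off the mean of column 'fare_plus_2', we get 86.0.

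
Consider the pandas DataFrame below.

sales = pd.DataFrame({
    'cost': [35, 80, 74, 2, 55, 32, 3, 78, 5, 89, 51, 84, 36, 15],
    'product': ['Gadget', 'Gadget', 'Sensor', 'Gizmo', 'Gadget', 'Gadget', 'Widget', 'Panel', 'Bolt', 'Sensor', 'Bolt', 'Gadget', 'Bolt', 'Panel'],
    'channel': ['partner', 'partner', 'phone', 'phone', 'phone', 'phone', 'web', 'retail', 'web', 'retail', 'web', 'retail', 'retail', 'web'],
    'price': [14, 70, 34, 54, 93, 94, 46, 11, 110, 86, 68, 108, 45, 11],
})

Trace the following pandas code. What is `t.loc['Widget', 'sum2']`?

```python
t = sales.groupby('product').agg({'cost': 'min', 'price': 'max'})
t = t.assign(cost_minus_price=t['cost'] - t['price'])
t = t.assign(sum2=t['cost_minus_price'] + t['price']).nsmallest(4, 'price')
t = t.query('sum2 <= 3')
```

3

group by product: min(cost), max(price):
         cost  price
product             
Bolt        5    110
Gadget     32    108
Gizmo       2     54
Panel      15     11
Sensor     74     86
Widget      3     46
add column cost_minus_price = t['cost'] - t['price']:
         cost  price  cost_minus_price
product                               
Bolt        5    110              -105
Gadget     32    108               -76
Gizmo       2     54               -52
Panel      15     11                 4
Sensor     74     86               -12
Widget      3     46               -43
add column sum2 = t['cost_minus_price'] + t['price']:
         cost  price  cost_minus_price  sum2
product                                     
Bolt        5    110              -105     5
Gadget     32    108               -76    32
Gizmo       2     54               -52     2
Panel      15     11                 4    15
Sensor     74     86               -12    74
Widget      3     46               -43     3
take 4 rows with smallest price:
         cost  price  cost_minus_price  sum2
product                                     
Panel      15     11                 4    15
Widget      3     46               -43     3
Gizmo       2     54               -52     2
Sensor     74     86               -12    74
filter rows where sum2 <= 3:
         cost  price  cost_minus_price  sum2
product                                     
Widget      3     46               -43     3
Gizmo       2     54               -52     2
Reading off the value at row 'Widget', column 'sum2', we get 3.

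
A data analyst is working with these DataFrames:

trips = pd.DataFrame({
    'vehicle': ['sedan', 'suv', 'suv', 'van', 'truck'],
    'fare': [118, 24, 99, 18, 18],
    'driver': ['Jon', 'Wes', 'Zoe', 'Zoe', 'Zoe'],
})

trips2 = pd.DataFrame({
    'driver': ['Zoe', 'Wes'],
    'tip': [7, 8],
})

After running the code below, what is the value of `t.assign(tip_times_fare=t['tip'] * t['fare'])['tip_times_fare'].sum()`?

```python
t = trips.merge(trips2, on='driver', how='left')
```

1137.0

merge on 'driver' (how='left') → 5 rows:
  vehicle  fare driver  tip
0   sedan   118    Jon  NaN
1     suv    24    Wes  8.0
2     suv    99    Zoe  7.0
3     van    18    Zoe  7.0
4   truck    18    Zoe  7.0
add column tip_times_fare = t['tip'] * t['fare']:
  vehicle  fare driver  tip  tip_times_fare
0   sedan   118    Jon  NaN             NaN
1     suv    24    Wes  8.0           192.0
2     suv    99    Zoe  7.0           693.0
3     van    18    Zoe  7.0           126.0
4   truck    18    Zoe  7.0           126.0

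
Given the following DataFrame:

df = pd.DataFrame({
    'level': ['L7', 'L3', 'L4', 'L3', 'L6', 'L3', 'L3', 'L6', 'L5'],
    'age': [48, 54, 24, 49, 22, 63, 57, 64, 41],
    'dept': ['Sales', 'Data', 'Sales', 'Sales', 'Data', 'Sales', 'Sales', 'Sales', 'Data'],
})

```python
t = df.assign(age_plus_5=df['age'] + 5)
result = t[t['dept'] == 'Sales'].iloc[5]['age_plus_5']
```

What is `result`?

69

add column age_plus_5 = df['age'] + 5:
  level  age   dept  age_plus_5
0    L7   48  Sales          53
1    L3   54   Data          59
2    L4   24  Sales          29
3    L3   49  Sales          54
4    L6   22   Data          27
5    L3   63  Sales          68
6    L3   57  Sales          62
7    L6   64  Sales          69
8    L5   41   Data          46
filter rows where dept == 'Sales':
  level  age   dept  age_plus_5
0    L7   48  Sales          53
2    L4   24  Sales          29
3    L3   49  Sales          54
5    L3   63  Sales          68
6    L3   57  Sales          62
7    L6   64  Sales          69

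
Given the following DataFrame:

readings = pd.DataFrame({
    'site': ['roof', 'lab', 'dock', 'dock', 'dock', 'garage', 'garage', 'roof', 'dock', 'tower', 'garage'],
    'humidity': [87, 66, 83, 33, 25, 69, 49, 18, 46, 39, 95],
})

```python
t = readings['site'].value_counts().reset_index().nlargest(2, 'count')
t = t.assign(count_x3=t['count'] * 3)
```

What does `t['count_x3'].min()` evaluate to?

9

value_counts of site:
site
dock      4
garage    3
roof      2
lab       1
tower     1
Name: count, dtype: int64
reset_index():
     site  count
0    dock      4
1  garage      3
2    roof      2
3     lab      1
4   tower      1
take 2 rows with largest count:
     site  count
0    dock      4
1  garage      3
add column count_x3 = t['count'] * 3:
     site  count  count_x3
0    dock      4        12
1  garage      3         9
So min() = 9.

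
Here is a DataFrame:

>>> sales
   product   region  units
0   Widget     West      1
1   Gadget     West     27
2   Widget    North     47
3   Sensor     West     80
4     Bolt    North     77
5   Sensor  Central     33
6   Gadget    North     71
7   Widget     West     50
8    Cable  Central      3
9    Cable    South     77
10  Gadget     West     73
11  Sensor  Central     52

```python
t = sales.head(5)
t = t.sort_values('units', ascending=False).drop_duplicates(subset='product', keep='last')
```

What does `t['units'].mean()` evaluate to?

take first 5 rows:
  product region  units
0  Widget   West      1
1  Gadget   West     27
2  Widget  North     47
3  Sensor   West     80
4    Bolt  North     77
sort by units descending:
  product region  units
3  Sensor   West     80
4    Bolt  North     77
2  Widget  North     47
1  Gadget   West     27
0  Widget   West      1
drop duplicate product (keep=last):
  product region  units
3  Sensor   West     80
4    Bolt  North     77
1  Gadget   West     27
0  Widget   West      1

46.25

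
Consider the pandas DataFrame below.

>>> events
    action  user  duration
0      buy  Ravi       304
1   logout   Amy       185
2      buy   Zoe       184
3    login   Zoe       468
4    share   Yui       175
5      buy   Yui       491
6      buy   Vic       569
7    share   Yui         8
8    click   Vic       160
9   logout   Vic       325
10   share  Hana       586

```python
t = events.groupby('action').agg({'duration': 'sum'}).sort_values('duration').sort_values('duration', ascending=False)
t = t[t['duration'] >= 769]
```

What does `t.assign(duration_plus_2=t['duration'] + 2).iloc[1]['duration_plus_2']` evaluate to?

771

group by action, sum of duration:
        duration
action          
buy         1548
click        160
login        468
logout       510
share        769
sort by duration:
        duration
action          
click        160
login        468
logout       510
share        769
buy         1548
sort by duration descending:
        duration
action          
buy         1548
share        769
logout       510
login        468
click        160
filter rows where duration >= 769:
        duration
action          
buy         1548
share        769
add column duration_plus_2 = t['duration'] + 2:
        duration  duration_plus_2
action                           
buy         1548             1550
share        769              771
So iloc[1]['duration_plus_2'] = 771.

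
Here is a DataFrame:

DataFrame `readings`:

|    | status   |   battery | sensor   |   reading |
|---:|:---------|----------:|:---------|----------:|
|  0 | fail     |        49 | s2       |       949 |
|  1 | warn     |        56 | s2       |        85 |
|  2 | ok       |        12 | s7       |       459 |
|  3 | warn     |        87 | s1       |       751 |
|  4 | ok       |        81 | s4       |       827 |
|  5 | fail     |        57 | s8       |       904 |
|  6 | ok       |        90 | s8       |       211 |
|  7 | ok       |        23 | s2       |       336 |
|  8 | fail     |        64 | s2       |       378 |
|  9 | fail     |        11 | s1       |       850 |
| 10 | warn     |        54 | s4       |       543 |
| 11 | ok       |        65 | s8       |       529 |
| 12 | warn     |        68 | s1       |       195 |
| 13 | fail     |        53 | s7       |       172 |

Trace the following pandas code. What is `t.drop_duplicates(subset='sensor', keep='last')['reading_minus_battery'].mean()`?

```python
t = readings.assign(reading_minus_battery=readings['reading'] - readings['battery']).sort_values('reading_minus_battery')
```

add column reading_minus_battery = readings['reading'] - readings['battery']:
   status  battery sensor  reading  reading_minus_battery
0    fail       49     s2      949                    900
1    warn       56     s2       85                     29
2      ok       12     s7      459                    447
3    warn       87     s1      751                    664
4      ok       81     s4      827                    746
5    fail       57     s8      904                    847
6      ok       90     s8      211                    121
7      ok       23     s2      336                    313
8    fail       64     s2      378                    314
9    fail       11     s1      850                    839
10   warn       54     s4      543                    489
11     ok       65     s8      529                    464
12   warn       68     s1      195                    127
13   fail       53     s7      172                    119
sort by reading_minus_battery:
   status  battery sensor  reading  reading_minus_battery
1    warn       56     s2       85                     29
13   fail       53     s7      172                    119
6      ok       90     s8      211                    121
12   warn       68     s1      195                    127
7      ok       23     s2      336                    313
8    fail       64     s2      378                    314
2      ok       12     s7      459                    447
11     ok       65     s8      529                    464
10   warn       54     s4      543                    489
3    warn       87     s1      751                    664
4      ok       81     s4      827                    746
9    fail       11     s1      850                    839
5    fail       57     s8      904                    847
0    fail       49     s2      949                    900
drop duplicate sensor (keep=last):
  status  battery sensor  reading  reading_minus_battery
2     ok       12     s7      459                    447
4     ok       81     s4      827                    746
9   fail       11     s1      850                    839
5   fail       57     s8      904                    847
0   fail       49     s2      949                    900
Finally, mean of column 'reading_minus_battery' = 755.8.

755.8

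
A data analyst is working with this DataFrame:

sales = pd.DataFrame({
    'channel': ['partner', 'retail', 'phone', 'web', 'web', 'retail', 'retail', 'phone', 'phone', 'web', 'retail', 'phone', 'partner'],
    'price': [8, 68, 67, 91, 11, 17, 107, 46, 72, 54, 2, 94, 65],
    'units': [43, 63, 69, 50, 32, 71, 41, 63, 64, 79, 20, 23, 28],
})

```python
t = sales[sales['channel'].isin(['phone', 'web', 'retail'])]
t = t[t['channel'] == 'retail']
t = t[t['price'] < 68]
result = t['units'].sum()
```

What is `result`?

filter rows where channel in ['phone', 'web', 'retail']:
   channel  price  units
1   retail     68     63
2    phone     67     69
3      web     91     50
4      web     11     32
5   retail     17     71
6   retail    107     41
7    phone     46     63
8    phone     72     64
9      web     54     79
10  retail      2     20
11   phone     94     23
filter rows where channel == 'retail':
   channel  price  units
1   retail     68     63
5   retail     17     71
6   retail    107     41
10  retail      2     20
filter rows where price < 68:
   channel  price  units
5   retail     17     71
10  retail      2     20
sum of column 'units' → 91

91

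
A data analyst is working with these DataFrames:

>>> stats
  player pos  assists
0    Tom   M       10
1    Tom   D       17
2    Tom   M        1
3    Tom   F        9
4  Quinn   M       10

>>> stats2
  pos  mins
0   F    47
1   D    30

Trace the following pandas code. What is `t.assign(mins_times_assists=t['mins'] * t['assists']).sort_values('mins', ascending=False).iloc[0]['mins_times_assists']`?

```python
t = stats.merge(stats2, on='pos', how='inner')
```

merge on 'pos' (how='inner') → 2 rows:
  player pos  assists  mins
0    Tom   D       17    30
1    Tom   F        9    47
add column mins_times_assists = t['mins'] * t['assists']:
  player pos  assists  mins  mins_times_assists
0    Tom   D       17    30                 510
1    Tom   F        9    47                 423
sort by mins descending:
  player pos  assists  mins  mins_times_assists
1    Tom   F        9    47                 423
0    Tom   D       17    30                 510

423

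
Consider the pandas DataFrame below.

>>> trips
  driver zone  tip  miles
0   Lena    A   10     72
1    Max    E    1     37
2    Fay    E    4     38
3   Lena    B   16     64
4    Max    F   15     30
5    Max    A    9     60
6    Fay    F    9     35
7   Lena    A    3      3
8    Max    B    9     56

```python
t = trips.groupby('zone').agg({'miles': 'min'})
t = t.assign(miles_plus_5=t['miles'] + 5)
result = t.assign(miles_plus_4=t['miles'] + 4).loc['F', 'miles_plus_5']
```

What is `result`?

35

group by zone, min of miles:
      miles
zone       
A         3
B        56
E        37
F        30
add column miles_plus_5 = t['miles'] + 5:
      miles  miles_plus_5
zone                     
A         3             8
B        56            61
E        37            42
F        30            35
add column miles_plus_4 = t['miles'] + 4:
      miles  miles_plus_5  miles_plus_4
zone                                   
A         3             8             7
B        56            61            60
E        37            42            41
F        30            35            34
Finally, value at row 'F', column 'miles_plus_5' = 35.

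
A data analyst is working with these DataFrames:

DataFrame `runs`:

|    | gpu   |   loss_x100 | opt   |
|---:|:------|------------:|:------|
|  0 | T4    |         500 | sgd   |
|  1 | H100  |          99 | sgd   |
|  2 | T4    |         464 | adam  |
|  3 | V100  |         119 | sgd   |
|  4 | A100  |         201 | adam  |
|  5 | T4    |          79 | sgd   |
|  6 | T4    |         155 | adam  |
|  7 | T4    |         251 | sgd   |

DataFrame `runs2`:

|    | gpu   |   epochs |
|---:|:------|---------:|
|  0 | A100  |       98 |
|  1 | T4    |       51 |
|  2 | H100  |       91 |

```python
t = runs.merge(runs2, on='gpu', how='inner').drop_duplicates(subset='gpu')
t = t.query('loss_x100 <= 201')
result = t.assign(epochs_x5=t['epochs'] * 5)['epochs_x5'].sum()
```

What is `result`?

merge on 'gpu' (how='inner') → 7 rows:
    gpu  loss_x100   opt  epochs
0    T4        500   sgd      51
1  H100         99   sgd      91
2    T4        464  adam      51
3  A100        201  adam      98
4    T4         79   sgd      51
5    T4        155  adam      51
6    T4        251   sgd      51
drop duplicate gpu (keep=first):
    gpu  loss_x100   opt  epochs
0    T4        500   sgd      51
1  H100         99   sgd      91
3  A100        201  adam      98
filter rows where loss_x100 <= 201:
    gpu  loss_x100   opt  epochs
1  H100         99   sgd      91
3  A100        201  adam      98
add column epochs_x5 = t['epochs'] * 5:
    gpu  loss_x100   opt  epochs  epochs_x5
1  H100         99   sgd      91        455
3  A100        201  adam      98        490

945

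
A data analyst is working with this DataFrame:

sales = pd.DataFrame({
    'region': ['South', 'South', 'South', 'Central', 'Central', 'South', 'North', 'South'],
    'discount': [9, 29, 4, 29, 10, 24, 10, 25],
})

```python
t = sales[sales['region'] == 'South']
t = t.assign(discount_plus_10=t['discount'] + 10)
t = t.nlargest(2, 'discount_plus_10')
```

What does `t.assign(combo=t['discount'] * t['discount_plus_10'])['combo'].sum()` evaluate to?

filter rows where region == 'South':
  region  discount
0  South         9
1  South        29
2  South         4
5  South        24
7  South        25
add column discount_plus_10 = t['discount'] + 10:
  region  discount  discount_plus_10
0  South         9                19
1  South        29                39
2  South         4                14
5  South        24                34
7  South        25                35
take 2 rows with largest discount_plus_10:
  region  discount  discount_plus_10
1  South        29                39
7  South        25                35
add column combo = t['discount'] * t['discount_plus_10']:
  region  discount  discount_plus_10  combo
1  South        29                39   1131
7  South        25                35    875

2006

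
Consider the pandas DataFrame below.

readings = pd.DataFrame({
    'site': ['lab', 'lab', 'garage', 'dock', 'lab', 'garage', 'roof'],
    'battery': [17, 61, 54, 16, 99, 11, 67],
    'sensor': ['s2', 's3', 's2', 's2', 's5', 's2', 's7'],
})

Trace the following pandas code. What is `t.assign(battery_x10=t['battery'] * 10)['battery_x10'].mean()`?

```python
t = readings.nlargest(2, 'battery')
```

take 2 rows with largest battery:
   site  battery sensor
4   lab       99     s5
6  roof       67     s7
add column battery_x10 = t['battery'] * 10:
   site  battery sensor  battery_x10
4   lab       99     s5          990
6  roof       67     s7          670

830.0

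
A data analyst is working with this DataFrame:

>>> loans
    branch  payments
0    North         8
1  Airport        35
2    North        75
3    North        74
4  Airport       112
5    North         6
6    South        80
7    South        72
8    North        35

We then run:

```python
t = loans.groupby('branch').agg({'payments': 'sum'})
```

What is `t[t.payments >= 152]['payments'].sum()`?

group by branch, sum of payments:
         payments
branch           
Airport       147
North         198
South         152
filter rows where payments >= 152:
        payments
branch          
North        198
South        152

350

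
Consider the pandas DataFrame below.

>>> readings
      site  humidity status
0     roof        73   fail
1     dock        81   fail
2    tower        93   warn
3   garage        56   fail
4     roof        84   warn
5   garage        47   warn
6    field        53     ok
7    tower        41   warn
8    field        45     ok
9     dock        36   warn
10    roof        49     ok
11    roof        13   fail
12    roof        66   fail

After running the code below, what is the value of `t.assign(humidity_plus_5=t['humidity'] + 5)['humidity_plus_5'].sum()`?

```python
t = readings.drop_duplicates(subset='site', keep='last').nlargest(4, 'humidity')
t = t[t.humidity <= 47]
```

148

drop duplicate site (keep=last):
      site  humidity status
5   garage        47   warn
7    tower        41   warn
8    field        45     ok
9     dock        36   warn
12    roof        66   fail
take 4 rows with largest humidity:
      site  humidity status
12    roof        66   fail
5   garage        47   warn
8    field        45     ok
7    tower        41   warn
filter rows where humidity <= 47:
     site  humidity status
5  garage        47   warn
8   field        45     ok
7   tower        41   warn
add column humidity_plus_5 = t['humidity'] + 5:
     site  humidity status  humidity_plus_5
5  garage        47   warn               52
8   field        45     ok               50
7   tower        41   warn               46
So sum() = 148.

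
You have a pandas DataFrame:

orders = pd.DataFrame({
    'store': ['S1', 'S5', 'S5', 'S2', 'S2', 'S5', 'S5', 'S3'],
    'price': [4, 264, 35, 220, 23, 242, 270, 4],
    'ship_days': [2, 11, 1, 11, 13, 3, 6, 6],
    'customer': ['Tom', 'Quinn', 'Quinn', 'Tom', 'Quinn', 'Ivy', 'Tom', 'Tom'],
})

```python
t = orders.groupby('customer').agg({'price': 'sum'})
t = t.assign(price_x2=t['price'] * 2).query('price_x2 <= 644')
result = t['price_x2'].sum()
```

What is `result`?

group by customer, sum of price:
          price
customer       
Ivy         242
Quinn       322
Tom         498
add column price_x2 = t['price'] * 2:
          price  price_x2
customer                 
Ivy         242       484
Quinn       322       644
Tom         498       996
filter rows where price_x2 <= 644:
          price  price_x2
customer                 
Ivy         242       484
Quinn       322       644
Finally, sum of column 'price_x2' = 1128.

1128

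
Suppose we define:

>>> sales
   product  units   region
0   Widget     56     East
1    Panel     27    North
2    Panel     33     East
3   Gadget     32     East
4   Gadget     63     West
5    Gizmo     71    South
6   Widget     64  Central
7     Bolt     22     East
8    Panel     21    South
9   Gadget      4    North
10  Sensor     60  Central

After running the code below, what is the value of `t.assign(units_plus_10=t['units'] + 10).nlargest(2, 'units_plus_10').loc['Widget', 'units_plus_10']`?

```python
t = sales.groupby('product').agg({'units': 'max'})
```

74

group by product, max of units:
         units
product       
Bolt        22
Gadget      63
Gizmo       71
Panel       33
Sensor      60
Widget      64
add column units_plus_10 = t['units'] + 10:
         units  units_plus_10
product                      
Bolt        22             32
Gadget      63             73
Gizmo       71             81
Panel       33             43
Sensor      60             70
Widget      64             74
take 2 rows with largest units_plus_10:
         units  units_plus_10
product                      
Gizmo       71             81
Widget      64             74
value at row 'Widget', column 'units_plus_10' → 74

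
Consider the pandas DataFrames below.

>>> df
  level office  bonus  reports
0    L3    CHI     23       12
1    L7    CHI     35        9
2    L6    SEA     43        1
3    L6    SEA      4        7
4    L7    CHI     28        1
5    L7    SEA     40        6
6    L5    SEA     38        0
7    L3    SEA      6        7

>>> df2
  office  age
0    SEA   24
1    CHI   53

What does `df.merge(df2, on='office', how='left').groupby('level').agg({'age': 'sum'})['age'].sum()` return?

merge on 'office' (how='left') → 8 rows:
  level office  bonus  reports  age
0    L3    CHI     23       12   53
1    L7    CHI     35        9   53
2    L6    SEA     43        1   24
3    L6    SEA      4        7   24
4    L7    CHI     28        1   53
5    L7    SEA     40        6   24
6    L5    SEA     38        0   24
7    L3    SEA      6        7   24
group by level, sum of age:
       age
level     
L3      77
L5      24
L6      48
L7     130

279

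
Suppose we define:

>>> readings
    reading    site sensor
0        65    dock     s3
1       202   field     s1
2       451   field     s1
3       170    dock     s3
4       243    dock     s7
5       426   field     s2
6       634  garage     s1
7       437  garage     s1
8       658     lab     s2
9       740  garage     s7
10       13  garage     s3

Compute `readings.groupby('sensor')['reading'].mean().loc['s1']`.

431.0

group by sensor, mean of reading:
sensor
s1    431.000000
s2    542.000000
s3     82.666667
s7    491.500000
Name: reading, dtype: float64
Reading off the value at index 's1', we get 431.0.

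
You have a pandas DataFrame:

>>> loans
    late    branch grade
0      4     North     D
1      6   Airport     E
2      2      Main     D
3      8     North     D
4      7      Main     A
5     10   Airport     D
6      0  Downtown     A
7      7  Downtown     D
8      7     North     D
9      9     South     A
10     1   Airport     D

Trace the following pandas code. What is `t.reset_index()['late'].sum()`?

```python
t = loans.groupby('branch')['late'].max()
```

group by branch, max of late:
branch
Airport     10
Downtown     7
Main         7
North        8
South        9
Name: late, dtype: int64
reset_index():
     branch  late
0   Airport    10
1  Downtown     7
2      Main     7
3     North     8
4     South     9
sum of column 'late' → 41

41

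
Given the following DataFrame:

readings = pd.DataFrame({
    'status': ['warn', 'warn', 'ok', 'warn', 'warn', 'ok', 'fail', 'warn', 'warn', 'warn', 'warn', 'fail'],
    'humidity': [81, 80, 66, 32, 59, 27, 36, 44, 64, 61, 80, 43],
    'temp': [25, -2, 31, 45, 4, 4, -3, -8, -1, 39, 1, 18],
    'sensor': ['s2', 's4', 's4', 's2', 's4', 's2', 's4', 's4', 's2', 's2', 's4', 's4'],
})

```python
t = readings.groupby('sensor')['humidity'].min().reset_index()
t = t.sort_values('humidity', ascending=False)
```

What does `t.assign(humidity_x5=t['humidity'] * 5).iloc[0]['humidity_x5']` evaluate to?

group by sensor, min of humidity:
sensor
s2    27
s4    36
Name: humidity, dtype: int64
reset_index():
  sensor  humidity
0     s2        27
1     s4        36
sort by humidity descending:
  sensor  humidity
1     s4        36
0     s2        27
add column humidity_x5 = t['humidity'] * 5:
  sensor  humidity  humidity_x5
1     s4        36          180
0     s2        27          135
The value at position 0, column 'humidity_x5' is 180.

180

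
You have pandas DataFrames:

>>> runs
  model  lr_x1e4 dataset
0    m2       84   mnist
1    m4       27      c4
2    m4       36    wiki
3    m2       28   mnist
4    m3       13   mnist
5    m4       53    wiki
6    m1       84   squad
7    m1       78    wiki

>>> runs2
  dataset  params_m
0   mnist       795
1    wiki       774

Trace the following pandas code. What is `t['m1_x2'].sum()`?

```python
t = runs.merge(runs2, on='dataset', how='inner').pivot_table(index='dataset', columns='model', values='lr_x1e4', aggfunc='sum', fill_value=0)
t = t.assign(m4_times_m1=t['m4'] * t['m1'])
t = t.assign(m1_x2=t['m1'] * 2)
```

merge on 'dataset' (how='inner') → 6 rows:
  model  lr_x1e4 dataset  params_m
0    m2       84   mnist       795
1    m4       36    wiki       774
2    m2       28   mnist       795
3    m3       13   mnist       795
4    m4       53    wiki       774
5    m1       78    wiki       774
pivot: rows=dataset, cols=model, sum(lr_x1e4):
model    m1   m2  m3  m4
dataset                 
mnist     0  112  13   0
wiki     78    0   0  89
add column m4_times_m1 = t['m4'] * t['m1']:
model    m1   m2  m3  m4  m4_times_m1
dataset                              
mnist     0  112  13   0            0
wiki     78    0   0  89         6942
add column m1_x2 = t['m1'] * 2:
model    m1   m2  m3  m4  m4_times_m1  m1_x2
dataset                                     
mnist     0  112  13   0            0      0
wiki     78    0   0  89         6942    156

156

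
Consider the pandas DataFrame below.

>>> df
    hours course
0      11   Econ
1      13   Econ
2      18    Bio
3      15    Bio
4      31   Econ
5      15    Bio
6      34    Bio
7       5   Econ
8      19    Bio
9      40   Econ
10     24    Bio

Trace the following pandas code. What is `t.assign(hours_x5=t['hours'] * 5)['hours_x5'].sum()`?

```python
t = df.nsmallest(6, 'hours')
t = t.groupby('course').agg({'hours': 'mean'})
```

128.333333333

take 6 rows with smallest hours:
   hours course
7      5   Econ
0     11   Econ
1     13   Econ
3     15    Bio
5     15    Bio
2     18    Bio
group by course, mean of hours:
            hours
course           
Bio     16.000000
Econ     9.666667
add column hours_x5 = t['hours'] * 5:
            hours   hours_x5
course                      
Bio     16.000000  80.000000
Econ     9.666667  48.333333
Reading off the sum of column 'hours_x5', we get 128.333333333.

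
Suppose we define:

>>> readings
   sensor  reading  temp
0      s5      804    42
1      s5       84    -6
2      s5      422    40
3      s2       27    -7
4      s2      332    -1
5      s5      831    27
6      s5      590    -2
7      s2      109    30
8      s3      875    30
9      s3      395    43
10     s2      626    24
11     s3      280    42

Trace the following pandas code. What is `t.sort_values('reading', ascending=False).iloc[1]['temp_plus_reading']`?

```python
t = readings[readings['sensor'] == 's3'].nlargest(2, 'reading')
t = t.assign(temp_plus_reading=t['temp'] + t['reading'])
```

438

filter rows where sensor == 's3':
   sensor  reading  temp
8      s3      875    30
9      s3      395    43
11     s3      280    42
take 2 rows with largest reading:
  sensor  reading  temp
8     s3      875    30
9     s3      395    43
add column temp_plus_reading = t['temp'] + t['reading']:
  sensor  reading  temp  temp_plus_reading
8     s3      875    30                905
9     s3      395    43                438
sort by reading descending:
  sensor  reading  temp  temp_plus_reading
8     s3      875    30                905
9     s3      395    43                438
So iloc[1]['temp_plus_reading'] = 438.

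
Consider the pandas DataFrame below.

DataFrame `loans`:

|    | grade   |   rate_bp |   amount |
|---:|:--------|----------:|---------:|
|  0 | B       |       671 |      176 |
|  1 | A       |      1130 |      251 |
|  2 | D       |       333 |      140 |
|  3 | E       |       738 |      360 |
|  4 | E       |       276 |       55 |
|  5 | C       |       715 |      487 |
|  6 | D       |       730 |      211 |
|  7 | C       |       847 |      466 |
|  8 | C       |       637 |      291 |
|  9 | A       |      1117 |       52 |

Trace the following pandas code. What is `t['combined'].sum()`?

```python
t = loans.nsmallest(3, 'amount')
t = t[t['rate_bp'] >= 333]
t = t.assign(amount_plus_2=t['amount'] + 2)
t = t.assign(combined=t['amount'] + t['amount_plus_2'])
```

388

take 3 rows with smallest amount:
  grade  rate_bp  amount
9     A     1117      52
4     E      276      55
2     D      333     140
filter rows where rate_bp >= 333:
  grade  rate_bp  amount
9     A     1117      52
2     D      333     140
add column amount_plus_2 = t['amount'] + 2:
  grade  rate_bp  amount  amount_plus_2
9     A     1117      52             54
2     D      333     140            142
add column combined = t['amount'] + t['amount_plus_2']:
  grade  rate_bp  amount  amount_plus_2  combined
9     A     1117      52             54       106
2     D      333     140            142       282
The sum of column 'combined' is 388.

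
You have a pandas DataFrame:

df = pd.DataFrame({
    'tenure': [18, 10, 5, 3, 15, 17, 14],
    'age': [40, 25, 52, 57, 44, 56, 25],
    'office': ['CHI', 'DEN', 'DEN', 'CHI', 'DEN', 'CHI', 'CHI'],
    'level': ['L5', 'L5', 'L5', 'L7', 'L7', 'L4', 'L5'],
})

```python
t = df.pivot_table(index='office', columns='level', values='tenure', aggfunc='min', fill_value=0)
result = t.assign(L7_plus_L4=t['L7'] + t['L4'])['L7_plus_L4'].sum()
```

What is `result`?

35

pivot: rows=office, cols=level, min(tenure):
level   L4  L5  L7
office            
CHI     17  14   3
DEN      0   5  15
add column L7_plus_L4 = t['L7'] + t['L4']:
level   L4  L5  L7  L7_plus_L4
office                        
CHI     17  14   3          20
DEN      0   5  15          15
Then the sum of column 'L7_plus_L4': 35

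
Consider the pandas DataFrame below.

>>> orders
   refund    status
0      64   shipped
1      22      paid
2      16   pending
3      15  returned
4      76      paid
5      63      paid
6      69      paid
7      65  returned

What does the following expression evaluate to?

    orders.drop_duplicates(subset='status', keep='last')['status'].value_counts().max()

drop duplicate status (keep=last):
   refund    status
0      64   shipped
2      16   pending
6      69      paid
7      65  returned
value_counts of status:
status
shipped     1
pending     1
paid        1
returned    1
Name: count, dtype: int64
Then the max of the resulting series: 1

1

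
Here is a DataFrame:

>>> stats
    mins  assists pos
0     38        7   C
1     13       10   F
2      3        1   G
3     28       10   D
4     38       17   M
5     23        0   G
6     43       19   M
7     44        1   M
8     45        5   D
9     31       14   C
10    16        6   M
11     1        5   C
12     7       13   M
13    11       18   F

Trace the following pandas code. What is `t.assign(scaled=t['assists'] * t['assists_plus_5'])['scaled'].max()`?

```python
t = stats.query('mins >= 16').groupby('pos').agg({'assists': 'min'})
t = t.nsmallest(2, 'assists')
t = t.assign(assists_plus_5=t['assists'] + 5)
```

filter rows where mins >= 16:
    mins  assists pos
0     38        7   C
3     28       10   D
4     38       17   M
5     23        0   G
6     43       19   M
7     44        1   M
8     45        5   D
9     31       14   C
10    16        6   M
group by pos, min of assists:
     assists
pos         
C          7
D          5
G          0
M          1
take 2 rows with smallest assists:
     assists
pos         
G          0
M          1
add column assists_plus_5 = t['assists'] + 5:
     assists  assists_plus_5
pos                         
G          0               5
M          1               6
add column scaled = t['assists'] * t['assists_plus_5']:
     assists  assists_plus_5  scaled
pos                                 
G          0               5       0
M          1               6       6
The max of column 'scaled' is 6.

6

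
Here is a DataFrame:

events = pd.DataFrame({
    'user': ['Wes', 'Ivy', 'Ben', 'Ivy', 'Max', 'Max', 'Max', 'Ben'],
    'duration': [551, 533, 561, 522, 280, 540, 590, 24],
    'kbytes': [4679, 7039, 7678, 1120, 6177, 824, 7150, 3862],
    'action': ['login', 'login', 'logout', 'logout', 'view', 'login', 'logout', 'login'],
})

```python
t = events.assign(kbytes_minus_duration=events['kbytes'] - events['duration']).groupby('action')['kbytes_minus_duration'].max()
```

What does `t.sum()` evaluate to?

add column kbytes_minus_duration = events['kbytes'] - events['duration']:
  user  duration  kbytes  action  kbytes_minus_duration
0  Wes       551    4679   login                   4128
1  Ivy       533    7039   login                   6506
2  Ben       561    7678  logout                   7117
3  Ivy       522    1120  logout                    598
4  Max       280    6177    view                   5897
5  Max       540     824   login                    284
6  Max       590    7150  logout                   6560
7  Ben        24    3862   login                   3838
group by action, max of kbytes_minus_duration:
action
login     6506
logout    7117
view      5897
Name: kbytes_minus_duration, dtype: int64
So sum() = 19520.

19520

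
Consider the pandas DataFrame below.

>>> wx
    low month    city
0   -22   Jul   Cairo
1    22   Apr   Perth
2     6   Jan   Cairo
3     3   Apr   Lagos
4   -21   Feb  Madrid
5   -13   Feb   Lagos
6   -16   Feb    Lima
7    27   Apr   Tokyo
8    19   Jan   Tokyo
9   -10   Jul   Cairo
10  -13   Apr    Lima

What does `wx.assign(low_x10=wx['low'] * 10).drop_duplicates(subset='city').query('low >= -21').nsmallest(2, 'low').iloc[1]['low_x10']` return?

-160

add column low_x10 = wx['low'] * 10:
    low month    city  low_x10
0   -22   Jul   Cairo     -220
1    22   Apr   Perth      220
2     6   Jan   Cairo       60
3     3   Apr   Lagos       30
4   -21   Feb  Madrid     -210
5   -13   Feb   Lagos     -130
6   -16   Feb    Lima     -160
7    27   Apr   Tokyo      270
8    19   Jan   Tokyo      190
9   -10   Jul   Cairo     -100
10  -13   Apr    Lima     -130
drop duplicate city (keep=first):
   low month    city  low_x10
0  -22   Jul   Cairo     -220
1   22   Apr   Perth      220
3    3   Apr   Lagos       30
4  -21   Feb  Madrid     -210
6  -16   Feb    Lima     -160
7   27   Apr   Tokyo      270
filter rows where low >= -21:
   low month    city  low_x10
1   22   Apr   Perth      220
3    3   Apr   Lagos       30
4  -21   Feb  Madrid     -210
6  -16   Feb    Lima     -160
7   27   Apr   Tokyo      270
take 2 rows with smallest low:
   low month    city  low_x10
4  -21   Feb  Madrid     -210
6  -16   Feb    Lima     -160
Finally, value at position 1, column 'low_x10' = -160.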